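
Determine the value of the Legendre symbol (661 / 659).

(661 / 659)
  = (2 / 659)    [661 ≡ 2 mod 659]
  = -(1 / 659)    [659 ≡ 3 mod 8 ⇒ (2 / 659) = -1]
  = -1    [(1 / 659) = 1]

-1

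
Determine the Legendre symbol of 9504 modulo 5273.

Reduce the numerator: 9504 ≡ 4231 (mod 5273), so (9504/5273) = (4231/5273).
5273 ≡ 1 (mod 4), so quadratic reciprocity gives (4231/5273) = (5273/4231). Reduce: 5273 ≡ 1042 (mod 4231). Now have (1042/4231).
Factor out 2: 1042 = 2·521. Since 4231 ≡ 7 (mod 8), (2/4231) = +1. Now have (521/4231).
521 ≡ 1 (mod 4), so quadratic reciprocity gives (521/4231) = (4231/521). Reduce: 4231 ≡ 63 (mod 521). Now have (63/521).
521 ≡ 1 (mod 4), so quadratic reciprocity gives (63/521) = (521/63). Reduce: 521 ≡ 17 (mod 63). Now have (17/63).
17 ≡ 1 (mod 4), so quadratic reciprocity gives (17/63) = (63/17). Reduce: 63 ≡ 12 (mod 17). Now have (12/17).
Factor out 2: 12 = 2^2·3. Since 17 ≡ 1 (mod 8), (2/17) = +1, and (2/17)^2 = +1. Now have (3/17).
17 ≡ 1 (mod 4), so quadratic reciprocity gives (3/17) = (17/3). Reduce: 17 ≡ 2 (mod 3). Now have (2/3).
Factor out 2: 2 = 2. Since 3 ≡ 3 (mod 8), (2/3) = -1. Now have -(1/3).
(1/3) = 1. Collecting the sign factors: -1.

-1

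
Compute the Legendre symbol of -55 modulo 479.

Reduce the numerator: -55 ≡ 424 (mod 479), so (-55 / 479) = (424 / 479).
Factor out 2: 424 = 2^3·53. Since 479 ≡ 7 (mod 8), (2 / 479) = +1, and (2 / 479)^3 = +1. Now have (53 / 479).
53 ≡ 1 (mod 4), so quadratic reciprocity gives (53 / 479) = (479 / 53). Reduce: 479 ≡ 2 (mod 53). Now have (2 / 53).
Factor out 2: 2 = 2. Since 53 ≡ 5 (mod 8), (2 / 53) = -1. Now have -(1 / 53).
(1 / 53) = 1. Collecting the sign factors: -1.

-1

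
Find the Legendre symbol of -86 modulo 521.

(-86 / 521)
  = (86 / 521)    [521 ≡ 1 mod 4 ⇒ (-1 / 521) = +1]
  = (43 / 521)    [521 ≡ 1 mod 8 ⇒ (2 / 521) = +1]
  = (521 / 43)    [QR: 521 ≡ 1 mod 4, sign kept]
  = (5 / 43)    [521 ≡ 5 mod 43]
  = (43 / 5)    [QR: 5 ≡ 1 mod 4, sign kept]
  = (3 / 5)    [43 ≡ 3 mod 5]
  = (5 / 3)    [QR: 5 ≡ 1 mod 4, sign kept]
  = (2 / 3)    [5 ≡ 2 mod 3]
  = -(1 / 3)    [3 ≡ 3 mod 8 ⇒ (2 / 3) = -1]
  = -1    [(1 / 3) = 1]

-1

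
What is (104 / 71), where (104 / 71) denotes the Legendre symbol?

Reduce the numerator: 104 ≡ 33 (mod 71), so (104 / 71) = (33 / 71).
33 ≡ 1 (mod 4), so quadratic reciprocity gives (33 / 71) = (71 / 33). Reduce: 71 ≡ 5 (mod 33). Now have (5 / 33).
5 ≡ 1 (mod 4), so quadratic reciprocity gives (5 / 33) = (33 / 5). Reduce: 33 ≡ 3 (mod 5). Now have (3 / 5).
5 ≡ 1 (mod 4), so quadratic reciprocity gives (3 / 5) = (5 / 3). Reduce: 5 ≡ 2 (mod 3). Now have (2 / 3).
Factor out 2: 2 = 2. Since 3 ≡ 3 (mod 8), (2 / 3) = -1. Now have -(1 / 3).
(1 / 3) = 1. Collecting the sign factors: -1.

-1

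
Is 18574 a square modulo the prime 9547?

yes

Reduce the numerator: 18574 ≡ 9027 (mod 9547), so (18574|9547) = (9027|9547).
Both 9027 ≡ 3 and 9547 ≡ 3 (mod 4), so reciprocity gives (9027|9547) = -(9547|9027). Reduce: 9547 ≡ 520 (mod 9027). Now have -(520|9027).
Factor out 2: 520 = 2^3·65. Since 9027 ≡ 3 (mod 8), (2|9027) = -1, and (2|9027)^3 = -1. Now have (65|9027).
65 ≡ 1 (mod 4), so quadratic reciprocity gives (65|9027) = (9027|65). Reduce: 9027 ≡ 57 (mod 65). Now have (57|65).
57 ≡ 1 (mod 4), so quadratic reciprocity gives (57|65) = (65|57). Reduce: 65 ≡ 8 (mod 57). Now have (8|57).
Factor out 2: 8 = 2^3. Since 57 ≡ 1 (mod 8), (2|57) = +1, and (2|57)^3 = +1. Now have (1|57).
(1|57) = 1. Collecting the sign factors: 1.
The Legendre symbol is 1, so x^2 ≡ 18574 (mod 9547) has solution.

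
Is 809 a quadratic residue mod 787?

(809|787)
  = (22|787)    [809 ≡ 22 mod 787]
  = -(11|787)    [787 ≡ 3 mod 8 ⇒ (2|787) = -1]
  = (787|11)    [QR: both ≡ 3 mod 4, sign flips]
  = (6|11)    [787 ≡ 6 mod 11]
  = -(3|11)    [11 ≡ 3 mod 8 ⇒ (2|11) = -1]
  = (11|3)    [QR: both ≡ 3 mod 4, sign flips]
  = (2|3)    [11 ≡ 2 mod 3]
  = -(1|3)    [3 ≡ 3 mod 8 ⇒ (2|3) = -1]
  = -1    [(1|3) = 1]
The Legendre symbol is -1, so x^2 ≡ 809 (mod 787) has no solution.

no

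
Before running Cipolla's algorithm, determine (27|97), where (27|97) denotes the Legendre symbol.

1

97 ≡ 1 (mod 4), so quadratic reciprocity gives (27|97) = (97|27). Reduce: 97 ≡ 16 (mod 27). Now have (16|27).
Factor out 2: 16 = 2^4. Since 27 ≡ 3 (mod 8), (2|27) = -1, and (2|27)^4 = +1. Now have (1|27).
(1|27) = 1. Collecting the sign factors: 1.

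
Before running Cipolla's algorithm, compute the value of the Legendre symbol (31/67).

Both 31 ≡ 3 and 67 ≡ 3 (mod 4), so reciprocity gives (31/67) = -(67/31). Reduce: 67 ≡ 5 (mod 31). Now have -(5/31).
5 ≡ 1 (mod 4), so quadratic reciprocity gives (5/31) = (31/5). Reduce: 31 ≡ 1 (mod 5). Now have -(1/5).
(1/5) = 1. Collecting the sign factors: -1.

-1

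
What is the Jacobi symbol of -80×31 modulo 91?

By multiplicativity, (-80·31/91) = (-80/91)·(31/91).
First factor (-80/91):
Pull out -1: (-80/91) = (-1/91)·(80/91). Since 91 ≡ 3 (mod 4), (-1/91) = -1. Now have -(80/91).
Factor out 2: 80 = 2^4·5. Since 91 ≡ 3 (mod 8), (2/91) = -1, and (2/91)^4 = +1. Now have -(5/91).
5 ≡ 1 (mod 4), so quadratic reciprocity gives (5/91) = (91/5). Reduce: 91 ≡ 1 (mod 5). Now have -(1/5).
(1/5) = 1. Collecting the sign factors: -1.
Second factor (31/91):
Both 31 ≡ 3 and 91 ≡ 3 (mod 4), so reciprocity gives (31/91) = -(91/31). Reduce: 91 ≡ 29 (mod 31). Now have -(29/31).
29 ≡ 1 (mod 4), so quadratic reciprocity gives (29/31) = (31/29). Reduce: 31 ≡ 2 (mod 29). Now have -(2/29).
Factor out 2: 2 = 2. Since 29 ≡ 5 (mod 8), (2/29) = -1. Now have (1/29).
(1/29) = 1. Collecting the sign factors: 1.
Product: (-1)·(1) = -1.

-1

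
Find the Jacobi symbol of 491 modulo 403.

-1

(491/403)
  = (88/403)    [491 ≡ 88 mod 403]
  = -(11/403)    [403 ≡ 3 mod 8 ⇒ (2/403)^3 = -1]
  = (403/11)    [QR: both ≡ 3 mod 4, sign flips]
  = (7/11)    [403 ≡ 7 mod 11]
  = -(11/7)    [QR: both ≡ 3 mod 4, sign flips]
  = -(4/7)    [11 ≡ 4 mod 7]
  = -(1/7)    [7 ≡ 7 mod 8 ⇒ (2/7)^2 = +1]
  = -1    [(1/7) = 1]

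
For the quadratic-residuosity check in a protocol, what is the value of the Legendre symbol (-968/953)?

1

Pull out -1: (-968/953) = (-1/953)·(968/953). Since 953 ≡ 1 (mod 4), (-1/953) = +1. Now have (968/953).
Reduce the numerator: 968 ≡ 15 (mod 953), so (968/953) = (15/953).
953 ≡ 1 (mod 4), so quadratic reciprocity gives (15/953) = (953/15). Reduce: 953 ≡ 8 (mod 15). Now have (8/15).
Factor out 2: 8 = 2^3. Since 15 ≡ 7 (mod 8), (2/15) = +1, and (2/15)^3 = +1. Now have (1/15).
(1/15) = 1. Collecting the sign factors: 1.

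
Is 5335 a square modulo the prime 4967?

yes

Reduce the numerator: 5335 ≡ 368 (mod 4967), so (5335|4967) = (368|4967).
Factor out 2: 368 = 2^4·23. Since 4967 ≡ 7 (mod 8), (2|4967) = +1, and (2|4967)^4 = +1. Now have (23|4967).
Both 23 ≡ 3 and 4967 ≡ 3 (mod 4), so reciprocity gives (23|4967) = -(4967|23). Reduce: 4967 ≡ 22 (mod 23). Now have -(22|23).
Factor out 2: 22 = 2·11. Since 23 ≡ 7 (mod 8), (2|23) = +1. Now have -(11|23).
Both 11 ≡ 3 and 23 ≡ 3 (mod 4), so reciprocity gives (11|23) = -(23|11). Reduce: 23 ≡ 1 (mod 11). Now have (1|11).
(1|11) = 1. Collecting the sign factors: 1.
The Legendre symbol is 1, so x^2 ≡ 5335 (mod 4967) has solution.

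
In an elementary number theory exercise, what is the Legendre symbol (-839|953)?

1

Pull out -1: (-839|953) = (-1|953)·(839|953). Since 953 ≡ 1 (mod 4), (-1|953) = +1. Now have (839|953).
953 ≡ 1 (mod 4), so quadratic reciprocity gives (839|953) = (953|839). Reduce: 953 ≡ 114 (mod 839). Now have (114|839).
Factor out 2: 114 = 2·57. Since 839 ≡ 7 (mod 8), (2|839) = +1. Now have (57|839).
57 ≡ 1 (mod 4), so quadratic reciprocity gives (57|839) = (839|57). Reduce: 839 ≡ 41 (mod 57). Now have (41|57).
41 ≡ 1 (mod 4), so quadratic reciprocity gives (41|57) = (57|41). Reduce: 57 ≡ 16 (mod 41). Now have (16|41).
Factor out 2: 16 = 2^4. Since 41 ≡ 1 (mod 8), (2|41) = +1, and (2|41)^4 = +1. Now have (1|41).
(1|41) = 1. Collecting the sign factors: 1.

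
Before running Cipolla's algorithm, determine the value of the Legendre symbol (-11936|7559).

Pull out -1: (-11936|7559) = (-1|7559)·(11936|7559). Since 7559 ≡ 3 (mod 4), (-1|7559) = -1. Now have -(11936|7559).
Reduce the numerator: 11936 ≡ 4377 (mod 7559), so (11936|7559) = (4377|7559).
4377 ≡ 1 (mod 4), so quadratic reciprocity gives (4377|7559) = (7559|4377). Reduce: 7559 ≡ 3182 (mod 4377). Now have -(3182|4377).
Factor out 2: 3182 = 2·1591. Since 4377 ≡ 1 (mod 8), (2|4377) = +1. Now have -(1591|4377).
4377 ≡ 1 (mod 4), so quadratic reciprocity gives (1591|4377) = (4377|1591). Reduce: 4377 ≡ 1195 (mod 1591). Now have -(1195|1591).
Both 1195 ≡ 3 and 1591 ≡ 3 (mod 4), so reciprocity gives (1195|1591) = -(1591|1195). Reduce: 1591 ≡ 396 (mod 1195). Now have (396|1195).
Factor out 2: 396 = 2^2·99. Since 1195 ≡ 3 (mod 8), (2|1195) = -1, and (2|1195)^2 = +1. Now have (99|1195).
Both 99 ≡ 3 and 1195 ≡ 3 (mod 4), so reciprocity gives (99|1195) = -(1195|99). Reduce: 1195 ≡ 7 (mod 99). Now have -(7|99).
Both 7 ≡ 3 and 99 ≡ 3 (mod 4), so reciprocity gives (7|99) = -(99|7). Reduce: 99 ≡ 1 (mod 7). Now have (1|7).
(1|7) = 1. Collecting the sign factors: 1.

1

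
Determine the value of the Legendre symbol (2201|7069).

1

2201 ≡ 1 (mod 4), so quadratic reciprocity gives (2201|7069) = (7069|2201). Reduce: 7069 ≡ 466 (mod 2201). Now have (466|2201).
Factor out 2: 466 = 2·233. Since 2201 ≡ 1 (mod 8), (2|2201) = +1. Now have (233|2201).
233 ≡ 1 (mod 4), so quadratic reciprocity gives (233|2201) = (2201|233). Reduce: 2201 ≡ 104 (mod 233). Now have (104|233).
Factor out 2: 104 = 2^3·13. Since 233 ≡ 1 (mod 8), (2|233) = +1, and (2|233)^3 = +1. Now have (13|233).
13 ≡ 1 (mod 4), so quadratic reciprocity gives (13|233) = (233|13). Reduce: 233 ≡ 12 (mod 13). Now have (12|13).
Factor out 2: 12 = 2^2·3. Since 13 ≡ 5 (mod 8), (2|13) = -1, and (2|13)^2 = +1. Now have (3|13).
13 ≡ 1 (mod 4), so quadratic reciprocity gives (3|13) = (13|3). Reduce: 13 ≡ 1 (mod 3). Now have (1|3).
(1|3) = 1. Collecting the sign factors: 1.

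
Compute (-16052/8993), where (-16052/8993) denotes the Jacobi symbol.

1

(-16052/8993)
  = (16052/8993)    [8993 ≡ 1 mod 4 ⇒ (-1/8993) = +1]
  = (7059/8993)    [16052 ≡ 7059 mod 8993]
  = (8993/7059)    [QR: 8993 ≡ 1 mod 4, sign kept]
  = (1934/7059)    [8993 ≡ 1934 mod 7059]
  = -(967/7059)    [7059 ≡ 3 mod 8 ⇒ (2/7059) = -1]
  = (7059/967)    [QR: both ≡ 3 mod 4, sign flips]
  = (290/967)    [7059 ≡ 290 mod 967]
  = (145/967)    [967 ≡ 7 mod 8 ⇒ (2/967) = +1]
  = (967/145)    [QR: 145 ≡ 1 mod 4, sign kept]
  = (97/145)    [967 ≡ 97 mod 145]
  = (145/97)    [QR: 97 ≡ 1 mod 4, sign kept]
  = (48/97)    [145 ≡ 48 mod 97]
  = (3/97)    [97 ≡ 1 mod 8 ⇒ (2/97)^4 = +1]
  = (97/3)    [QR: 97 ≡ 1 mod 4, sign kept]
  = (1/3)    [97 ≡ 1 mod 3]
  = 1    [(1/3) = 1]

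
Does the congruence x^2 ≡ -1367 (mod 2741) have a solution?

Pull out -1: (-1367/2741) = (-1/2741)·(1367/2741). Since 2741 ≡ 1 (mod 4), (-1/2741) = +1. Now have (1367/2741).
2741 ≡ 1 (mod 4), so quadratic reciprocity gives (1367/2741) = (2741/1367). Reduce: 2741 ≡ 7 (mod 1367). Now have (7/1367).
Both 7 ≡ 3 and 1367 ≡ 3 (mod 4), so reciprocity gives (7/1367) = -(1367/7). Reduce: 1367 ≡ 2 (mod 7). Now have -(2/7).
Factor out 2: 2 = 2. Since 7 ≡ 7 (mod 8), (2/7) = +1. Now have -(1/7).
(1/7) = 1. Collecting the sign factors: -1.
The Legendre symbol is -1, so x^2 ≡ -1367 (mod 2741) has no solution.

no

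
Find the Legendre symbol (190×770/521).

1

By multiplicativity, (190·770/521) = (190/521)·(770/521).
First factor (190/521):
Factor out 2: 190 = 2·95. Since 521 ≡ 1 (mod 8), (2/521) = +1. Now have (95/521).
521 ≡ 1 (mod 4), so quadratic reciprocity gives (95/521) = (521/95). Reduce: 521 ≡ 46 (mod 95). Now have (46/95).
Factor out 2: 46 = 2·23. Since 95 ≡ 7 (mod 8), (2/95) = +1. Now have (23/95).
Both 23 ≡ 3 and 95 ≡ 3 (mod 4), so reciprocity gives (23/95) = -(95/23). Reduce: 95 ≡ 3 (mod 23). Now have -(3/23).
Both 3 ≡ 3 and 23 ≡ 3 (mod 4), so reciprocity gives (3/23) = -(23/3). Reduce: 23 ≡ 2 (mod 3). Now have (2/3).
Factor out 2: 2 = 2. Since 3 ≡ 3 (mod 8), (2/3) = -1. Now have -(1/3).
(1/3) = 1. Collecting the sign factors: -1.
Second factor (770/521):
Reduce the numerator: 770 ≡ 249 (mod 521), so (770/521) = (249/521).
249 ≡ 1 (mod 4), so quadratic reciprocity gives (249/521) = (521/249). Reduce: 521 ≡ 23 (mod 249). Now have (23/249).
249 ≡ 1 (mod 4), so quadratic reciprocity gives (23/249) = (249/23). Reduce: 249 ≡ 19 (mod 23). Now have (19/23).
Both 19 ≡ 3 and 23 ≡ 3 (mod 4), so reciprocity gives (19/23) = -(23/19). Reduce: 23 ≡ 4 (mod 19). Now have -(4/19).
Factor out 2: 4 = 2^2. Since 19 ≡ 3 (mod 8), (2/19) = -1, and (2/19)^2 = +1. Now have -(1/19).
(1/19) = 1. Collecting the sign factors: -1.
Product: (-1)·(-1) = 1.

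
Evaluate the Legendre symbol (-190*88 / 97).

1

By multiplicativity, (-190·88 / 97) = (-190 / 97)·(88 / 97).
First factor (-190 / 97):
Pull out -1: (-190 / 97) = (-1 / 97)·(190 / 97). Since 97 ≡ 1 (mod 4), (-1 / 97) = +1. Now have (190 / 97).
Reduce the numerator: 190 ≡ 93 (mod 97), so (190 / 97) = (93 / 97).
93 ≡ 1 (mod 4), so quadratic reciprocity gives (93 / 97) = (97 / 93). Reduce: 97 ≡ 4 (mod 93). Now have (4 / 93).
Factor out 2: 4 = 2^2. Since 93 ≡ 5 (mod 8), (2 / 93) = -1, and (2 / 93)^2 = +1. Now have (1 / 93).
(1 / 93) = 1. Collecting the sign factors: 1.
Second factor (88 / 97):
Factor out 2: 88 = 2^3·11. Since 97 ≡ 1 (mod 8), (2 / 97) = +1, and (2 / 97)^3 = +1. Now have (11 / 97).
97 ≡ 1 (mod 4), so quadratic reciprocity gives (11 / 97) = (97 / 11). Reduce: 97 ≡ 9 (mod 11). Now have (9 / 11).
9 ≡ 1 (mod 4), so quadratic reciprocity gives (9 / 11) = (11 / 9). Reduce: 11 ≡ 2 (mod 9). Now have (2 / 9).
Factor out 2: 2 = 2. Since 9 ≡ 1 (mod 8), (2 / 9) = +1. Now have (1 / 9).
(1 / 9) = 1. Collecting the sign factors: 1.
Product: (1)·(1) = 1.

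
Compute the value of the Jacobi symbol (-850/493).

Pull out -1: (-850/493) = (-1/493)·(850/493). Since 493 ≡ 1 (mod 4), (-1/493) = +1. Now have (850/493).
Reduce the numerator: 850 ≡ 357 (mod 493), so (850/493) = (357/493).
357 ≡ 1 (mod 4), so quadratic reciprocity gives (357/493) = (493/357). Reduce: 493 ≡ 136 (mod 357). Now have (136/357).
Factor out 2: 136 = 2^3·17. Since 357 ≡ 5 (mod 8), (2/357) = -1, and (2/357)^3 = -1. Now have -(17/357).
17 ≡ 1 (mod 4), so quadratic reciprocity gives (17/357) = (357/17). Reduce: 357 ≡ 0 (mod 17). Now have -(0/17).
The numerator is now 0 with denominator 17 > 1: the symbol is 0.

0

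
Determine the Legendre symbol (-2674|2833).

Pull out -1: (-2674|2833) = (-1|2833)·(2674|2833). Since 2833 ≡ 1 (mod 4), (-1|2833) = +1. Now have (2674|2833).
Factor out 2: 2674 = 2·1337. Since 2833 ≡ 1 (mod 8), (2|2833) = +1. Now have (1337|2833).
1337 ≡ 1 (mod 4), so quadratic reciprocity gives (1337|2833) = (2833|1337). Reduce: 2833 ≡ 159 (mod 1337). Now have (159|1337).
1337 ≡ 1 (mod 4), so quadratic reciprocity gives (159|1337) = (1337|159). Reduce: 1337 ≡ 65 (mod 159). Now have (65|159).
65 ≡ 1 (mod 4), so quadratic reciprocity gives (65|159) = (159|65). Reduce: 159 ≡ 29 (mod 65). Now have (29|65).
29 ≡ 1 (mod 4), so quadratic reciprocity gives (29|65) = (65|29). Reduce: 65 ≡ 7 (mod 29). Now have (7|29).
29 ≡ 1 (mod 4), so quadratic reciprocity gives (7|29) = (29|7). Reduce: 29 ≡ 1 (mod 7). Now have (1|7).
(1|7) = 1. Collecting the sign factors: 1.

1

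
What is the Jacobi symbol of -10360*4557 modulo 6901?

By multiplicativity, (-10360·4557/6901) = (-10360/6901)·(4557/6901).
First factor (-10360/6901):
(-10360/6901)
  = (10360/6901)    [6901 ≡ 1 mod 4 ⇒ (-1/6901) = +1]
  = (3459/6901)    [10360 ≡ 3459 mod 6901]
  = (6901/3459)    [QR: 6901 ≡ 1 mod 4, sign kept]
  = (3442/3459)    [6901 ≡ 3442 mod 3459]
  = -(1721/3459)    [3459 ≡ 3 mod 8 ⇒ (2/3459) = -1]
  = -(3459/1721)    [QR: 1721 ≡ 1 mod 4, sign kept]
  = -(17/1721)    [3459 ≡ 17 mod 1721]
  = -(1721/17)    [QR: 17 ≡ 1 mod 4, sign kept]
  = -(4/17)    [1721 ≡ 4 mod 17]
  = -(1/17)    [17 ≡ 1 mod 8 ⇒ (2/17)^2 = +1]
  = -1    [(1/17) = 1]
Second factor (4557/6901):
(4557/6901)
  = (6901/4557)    [QR: 4557 ≡ 1 mod 4, sign kept]
  = (2344/4557)    [6901 ≡ 2344 mod 4557]
  = -(293/4557)    [4557 ≡ 5 mod 8 ⇒ (2/4557)^3 = -1]
  = -(4557/293)    [QR: 293 ≡ 1 mod 4, sign kept]
  = -(162/293)    [4557 ≡ 162 mod 293]
  = (81/293)    [293 ≡ 5 mod 8 ⇒ (2/293) = -1]
  = (293/81)    [QR: 81 ≡ 1 mod 4, sign kept]
  = (50/81)    [293 ≡ 50 mod 81]
  = (25/81)    [81 ≡ 1 mod 8 ⇒ (2/81) = +1]
  = (81/25)    [QR: 25 ≡ 1 mod 4, sign kept]
  = (6/25)    [81 ≡ 6 mod 25]
  = (3/25)    [25 ≡ 1 mod 8 ⇒ (2/25) = +1]
  = (25/3)    [QR: 25 ≡ 1 mod 4, sign kept]
  = (1/3)    [25 ≡ 1 mod 3]
  = 1    [(1/3) = 1]
Product: (-1)·(1) = -1.

-1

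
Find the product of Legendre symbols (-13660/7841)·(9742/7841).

-1

By multiplicativity, (-13660·9742/7841) = (-13660/7841)·(9742/7841).
First factor (-13660/7841):
(-13660/7841)
  = (2022/7841)    [-13660 ≡ 2022 mod 7841]
  = (1011/7841)    [7841 ≡ 1 mod 8 ⇒ (2/7841) = +1]
  = (7841/1011)    [QR: 7841 ≡ 1 mod 4, sign kept]
  = (764/1011)    [7841 ≡ 764 mod 1011]
  = (191/1011)    [1011 ≡ 3 mod 8 ⇒ (2/1011)^2 = +1]
  = -(1011/191)    [QR: both ≡ 3 mod 4, sign flips]
  = -(56/191)    [1011 ≡ 56 mod 191]
  = -(7/191)    [191 ≡ 7 mod 8 ⇒ (2/191)^3 = +1]
  = (191/7)    [QR: both ≡ 3 mod 4, sign flips]
  = (2/7)    [191 ≡ 2 mod 7]
  = (1/7)    [7 ≡ 7 mod 8 ⇒ (2/7) = +1]
  = 1    [(1/7) = 1]
Second factor (9742/7841):
(9742/7841)
  = (1901/7841)    [9742 ≡ 1901 mod 7841]
  = (7841/1901)    [QR: 1901 ≡ 1 mod 4, sign kept]
  = (237/1901)    [7841 ≡ 237 mod 1901]
  = (1901/237)    [QR: 237 ≡ 1 mod 4, sign kept]
  = (5/237)    [1901 ≡ 5 mod 237]
  = (237/5)    [QR: 5 ≡ 1 mod 4, sign kept]
  = (2/5)    [237 ≡ 2 mod 5]
  = -(1/5)    [5 ≡ 5 mod 8 ⇒ (2/5) = -1]
  = -1    [(1/5) = 1]
Product: (1)·(-1) = -1.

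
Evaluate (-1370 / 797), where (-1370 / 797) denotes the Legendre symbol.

1

Reduce the numerator: -1370 ≡ 224 (mod 797), so (-1370 / 797) = (224 / 797).
Factor out 2: 224 = 2^5·7. Since 797 ≡ 5 (mod 8), (2 / 797) = -1, and (2 / 797)^5 = -1. Now have -(7 / 797).
797 ≡ 1 (mod 4), so quadratic reciprocity gives (7 / 797) = (797 / 7). Reduce: 797 ≡ 6 (mod 7). Now have -(6 / 7).
Factor out 2: 6 = 2·3. Since 7 ≡ 7 (mod 8), (2 / 7) = +1. Now have -(3 / 7).
Both 3 ≡ 3 and 7 ≡ 3 (mod 4), so reciprocity gives (3 / 7) = -(7 / 3). Reduce: 7 ≡ 1 (mod 3). Now have (1 / 3).
(1 / 3) = 1. Collecting the sign factors: 1.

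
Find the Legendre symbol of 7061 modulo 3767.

1

(7061/3767)
  = (3294/3767)    [7061 ≡ 3294 mod 3767]
  = (1647/3767)    [3767 ≡ 7 mod 8 ⇒ (2/3767) = +1]
  = -(3767/1647)    [QR: both ≡ 3 mod 4, sign flips]
  = -(473/1647)    [3767 ≡ 473 mod 1647]
  = -(1647/473)    [QR: 473 ≡ 1 mod 4, sign kept]
  = -(228/473)    [1647 ≡ 228 mod 473]
  = -(57/473)    [473 ≡ 1 mod 8 ⇒ (2/473)^2 = +1]
  = -(473/57)    [QR: 57 ≡ 1 mod 4, sign kept]
  = -(17/57)    [473 ≡ 17 mod 57]
  = -(57/17)    [QR: 17 ≡ 1 mod 4, sign kept]
  = -(6/17)    [57 ≡ 6 mod 17]
  = -(3/17)    [17 ≡ 1 mod 8 ⇒ (2/17) = +1]
  = -(17/3)    [QR: 17 ≡ 1 mod 4, sign kept]
  = -(2/3)    [17 ≡ 2 mod 3]
  = (1/3)    [3 ≡ 3 mod 8 ⇒ (2/3) = -1]
  = 1    [(1/3) = 1]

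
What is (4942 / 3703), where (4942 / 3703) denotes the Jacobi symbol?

(4942 / 3703)
  = (1239 / 3703)    [4942 ≡ 1239 mod 3703]
  = -(3703 / 1239)    [QR: both ≡ 3 mod 4, sign flips]
  = -(1225 / 1239)    [3703 ≡ 1225 mod 1239]
  = -(1239 / 1225)    [QR: 1225 ≡ 1 mod 4, sign kept]
  = -(14 / 1225)    [1239 ≡ 14 mod 1225]
  = -(7 / 1225)    [1225 ≡ 1 mod 8 ⇒ (2 / 1225) = +1]
  = -(1225 / 7)    [QR: 1225 ≡ 1 mod 4, sign kept]
  = -(0 / 7)    [1225 ≡ 0 mod 7]
  = 0    [numerator 0, gcd > 1]

0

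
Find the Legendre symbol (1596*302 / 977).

-1

By multiplicativity, (1596·302 / 977) = (1596 / 977)·(302 / 977).
First factor (1596 / 977):
Reduce the numerator: 1596 ≡ 619 (mod 977), so (1596 / 977) = (619 / 977).
977 ≡ 1 (mod 4), so quadratic reciprocity gives (619 / 977) = (977 / 619). Reduce: 977 ≡ 358 (mod 619). Now have (358 / 619).
Factor out 2: 358 = 2·179. Since 619 ≡ 3 (mod 8), (2 / 619) = -1. Now have -(179 / 619).
Both 179 ≡ 3 and 619 ≡ 3 (mod 4), so reciprocity gives (179 / 619) = -(619 / 179). Reduce: 619 ≡ 82 (mod 179). Now have (82 / 179).
Factor out 2: 82 = 2·41. Since 179 ≡ 3 (mod 8), (2 / 179) = -1. Now have -(41 / 179).
41 ≡ 1 (mod 4), so quadratic reciprocity gives (41 / 179) = (179 / 41). Reduce: 179 ≡ 15 (mod 41). Now have -(15 / 41).
41 ≡ 1 (mod 4), so quadratic reciprocity gives (15 / 41) = (41 / 15). Reduce: 41 ≡ 11 (mod 15). Now have -(11 / 15).
Both 11 ≡ 3 and 15 ≡ 3 (mod 4), so reciprocity gives (11 / 15) = -(15 / 11). Reduce: 15 ≡ 4 (mod 11). Now have (4 / 11).
Factor out 2: 4 = 2^2. Since 11 ≡ 3 (mod 8), (2 / 11) = -1, and (2 / 11)^2 = +1. Now have (1 / 11).
(1 / 11) = 1. Collecting the sign factors: 1.
Second factor (302 / 977):
Factor out 2: 302 = 2·151. Since 977 ≡ 1 (mod 8), (2 / 977) = +1. Now have (151 / 977).
977 ≡ 1 (mod 4), so quadratic reciprocity gives (151 / 977) = (977 / 151). Reduce: 977 ≡ 71 (mod 151). Now have (71 / 151).
Both 71 ≡ 3 and 151 ≡ 3 (mod 4), so reciprocity gives (71 / 151) = -(151 / 71). Reduce: 151 ≡ 9 (mod 71). Now have -(9 / 71).
9 ≡ 1 (mod 4), so quadratic reciprocity gives (9 / 71) = (71 / 9). Reduce: 71 ≡ 8 (mod 9). Now have -(8 / 9).
Factor out 2: 8 = 2^3. Since 9 ≡ 1 (mod 8), (2 / 9) = +1, and (2 / 9)^3 = +1. Now have -(1 / 9).
(1 / 9) = 1. Collecting the sign factors: -1.
Product: (1)·(-1) = -1.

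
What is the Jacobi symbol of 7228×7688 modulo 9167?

By multiplicativity, (7228·7688/9167) = (7228/9167)·(7688/9167).
First factor (7228/9167):
Factor out 2: 7228 = 2^2·1807. Since 9167 ≡ 7 (mod 8), (2/9167) = +1, and (2/9167)^2 = +1. Now have (1807/9167).
Both 1807 ≡ 3 and 9167 ≡ 3 (mod 4), so reciprocity gives (1807/9167) = -(9167/1807). Reduce: 9167 ≡ 132 (mod 1807). Now have -(132/1807).
Factor out 2: 132 = 2^2·33. Since 1807 ≡ 7 (mod 8), (2/1807) = +1, and (2/1807)^2 = +1. Now have -(33/1807).
33 ≡ 1 (mod 4), so quadratic reciprocity gives (33/1807) = (1807/33). Reduce: 1807 ≡ 25 (mod 33). Now have -(25/33).
25 ≡ 1 (mod 4), so quadratic reciprocity gives (25/33) = (33/25). Reduce: 33 ≡ 8 (mod 25). Now have -(8/25).
Factor out 2: 8 = 2^3. Since 25 ≡ 1 (mod 8), (2/25) = +1, and (2/25)^3 = +1. Now have -(1/25).
(1/25) = 1. Collecting the sign factors: -1.
Second factor (7688/9167):
Factor out 2: 7688 = 2^3·961. Since 9167 ≡ 7 (mod 8), (2/9167) = +1, and (2/9167)^3 = +1. Now have (961/9167).
961 ≡ 1 (mod 4), so quadratic reciprocity gives (961/9167) = (9167/961). Reduce: 9167 ≡ 518 (mod 961). Now have (518/961).
Factor out 2: 518 = 2·259. Since 961 ≡ 1 (mod 8), (2/961) = +1. Now have (259/961).
961 ≡ 1 (mod 4), so quadratic reciprocity gives (259/961) = (961/259). Reduce: 961 ≡ 184 (mod 259). Now have (184/259).
Factor out 2: 184 = 2^3·23. Since 259 ≡ 3 (mod 8), (2/259) = -1, and (2/259)^3 = -1. Now have -(23/259).
Both 23 ≡ 3 and 259 ≡ 3 (mod 4), so reciprocity gives (23/259) = -(259/23). Reduce: 259 ≡ 6 (mod 23). Now have (6/23).
Factor out 2: 6 = 2·3. Since 23 ≡ 7 (mod 8), (2/23) = +1. Now have (3/23).
Both 3 ≡ 3 and 23 ≡ 3 (mod 4), so reciprocity gives (3/23) = -(23/3). Reduce: 23 ≡ 2 (mod 3). Now have -(2/3).
Factor out 2: 2 = 2. Since 3 ≡ 3 (mod 8), (2/3) = -1. Now have (1/3).
(1/3) = 1. Collecting the sign factors: 1.
Product: (-1)·(1) = -1.

-1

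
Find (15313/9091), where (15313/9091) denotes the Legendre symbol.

(15313/9091)
  = (6222/9091)    [15313 ≡ 6222 mod 9091]
  = -(3111/9091)    [9091 ≡ 3 mod 8 ⇒ (2/9091) = -1]
  = (9091/3111)    [QR: both ≡ 3 mod 4, sign flips]
  = (2869/3111)    [9091 ≡ 2869 mod 3111]
  = (3111/2869)    [QR: 2869 ≡ 1 mod 4, sign kept]
  = (242/2869)    [3111 ≡ 242 mod 2869]
  = -(121/2869)    [2869 ≡ 5 mod 8 ⇒ (2/2869) = -1]
  = -(2869/121)    [QR: 121 ≡ 1 mod 4, sign kept]
  = -(86/121)    [2869 ≡ 86 mod 121]
  = -(43/121)    [121 ≡ 1 mod 8 ⇒ (2/121) = +1]
  = -(121/43)    [QR: 121 ≡ 1 mod 4, sign kept]
  = -(35/43)    [121 ≡ 35 mod 43]
  = (43/35)    [QR: both ≡ 3 mod 4, sign flips]
  = (8/35)    [43 ≡ 8 mod 35]
  = -(1/35)    [35 ≡ 3 mod 8 ⇒ (2/35)^3 = -1]
  = -1    [(1/35) = 1]

-1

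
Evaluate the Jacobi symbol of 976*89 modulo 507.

-1

By multiplicativity, (976·89 / 507) = (976 / 507)·(89 / 507).
First factor (976 / 507):
Reduce the numerator: 976 ≡ 469 (mod 507), so (976 / 507) = (469 / 507).
469 ≡ 1 (mod 4), so quadratic reciprocity gives (469 / 507) = (507 / 469). Reduce: 507 ≡ 38 (mod 469). Now have (38 / 469).
Factor out 2: 38 = 2·19. Since 469 ≡ 5 (mod 8), (2 / 469) = -1. Now have -(19 / 469).
469 ≡ 1 (mod 4), so quadratic reciprocity gives (19 / 469) = (469 / 19). Reduce: 469 ≡ 13 (mod 19). Now have -(13 / 19).
13 ≡ 1 (mod 4), so quadratic reciprocity gives (13 / 19) = (19 / 13). Reduce: 19 ≡ 6 (mod 13). Now have -(6 / 13).
Factor out 2: 6 = 2·3. Since 13 ≡ 5 (mod 8), (2 / 13) = -1. Now have (3 / 13).
13 ≡ 1 (mod 4), so quadratic reciprocity gives (3 / 13) = (13 / 3). Reduce: 13 ≡ 1 (mod 3). Now have (1 / 3).
(1 / 3) = 1. Collecting the sign factors: 1.
Second factor (89 / 507):
89 ≡ 1 (mod 4), so quadratic reciprocity gives (89 / 507) = (507 / 89). Reduce: 507 ≡ 62 (mod 89). Now have (62 / 89).
Factor out 2: 62 = 2·31. Since 89 ≡ 1 (mod 8), (2 / 89) = +1. Now have (31 / 89).
89 ≡ 1 (mod 4), so quadratic reciprocity gives (31 / 89) = (89 / 31). Reduce: 89 ≡ 27 (mod 31). Now have (27 / 31).
Both 27 ≡ 3 and 31 ≡ 3 (mod 4), so reciprocity gives (27 / 31) = -(31 / 27). Reduce: 31 ≡ 4 (mod 27). Now have -(4 / 27).
Factor out 2: 4 = 2^2. Since 27 ≡ 3 (mod 8), (2 / 27) = -1, and (2 / 27)^2 = +1. Now have -(1 / 27).
(1 / 27) = 1. Collecting the sign factors: -1.
Product: (1)·(-1) = -1.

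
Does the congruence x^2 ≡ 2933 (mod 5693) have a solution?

(2933/5693)
  = (5693/2933)    [QR: 2933 ≡ 1 mod 4, sign kept]
  = (2760/2933)    [5693 ≡ 2760 mod 2933]
  = -(345/2933)    [2933 ≡ 5 mod 8 ⇒ (2/2933)^3 = -1]
  = -(2933/345)    [QR: 345 ≡ 1 mod 4, sign kept]
  = -(173/345)    [2933 ≡ 173 mod 345]
  = -(345/173)    [QR: 173 ≡ 1 mod 4, sign kept]
  = -(172/173)    [345 ≡ 172 mod 173]
  = -(43/173)    [173 ≡ 5 mod 8 ⇒ (2/173)^2 = +1]
  = -(173/43)    [QR: 173 ≡ 1 mod 4, sign kept]
  = -(1/43)    [173 ≡ 1 mod 43]
  = -1    [(1/43) = 1]
(2933/5693) = -1, and 5693 is prime, so 2933 is not a quadratic residue mod 5693.

no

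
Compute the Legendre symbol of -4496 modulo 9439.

1

Reduce the numerator: -4496 ≡ 4943 (mod 9439), so (-4496/9439) = (4943/9439).
Both 4943 ≡ 3 and 9439 ≡ 3 (mod 4), so reciprocity gives (4943/9439) = -(9439/4943). Reduce: 9439 ≡ 4496 (mod 4943). Now have -(4496/4943).
Factor out 2: 4496 = 2^4·281. Since 4943 ≡ 7 (mod 8), (2/4943) = +1, and (2/4943)^4 = +1. Now have -(281/4943).
281 ≡ 1 (mod 4), so quadratic reciprocity gives (281/4943) = (4943/281). Reduce: 4943 ≡ 166 (mod 281). Now have -(166/281).
Factor out 2: 166 = 2·83. Since 281 ≡ 1 (mod 8), (2/281) = +1. Now have -(83/281).
281 ≡ 1 (mod 4), so quadratic reciprocity gives (83/281) = (281/83). Reduce: 281 ≡ 32 (mod 83). Now have -(32/83).
Factor out 2: 32 = 2^5. Since 83 ≡ 3 (mod 8), (2/83) = -1, and (2/83)^5 = -1. Now have (1/83).
(1/83) = 1. Collecting the sign factors: 1.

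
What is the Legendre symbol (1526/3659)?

(1526/3659)
  = -(763/3659)    [3659 ≡ 3 mod 8 ⇒ (2/3659) = -1]
  = (3659/763)    [QR: both ≡ 3 mod 4, sign flips]
  = (607/763)    [3659 ≡ 607 mod 763]
  = -(763/607)    [QR: both ≡ 3 mod 4, sign flips]
  = -(156/607)    [763 ≡ 156 mod 607]
  = -(39/607)    [607 ≡ 7 mod 8 ⇒ (2/607)^2 = +1]
  = (607/39)    [QR: both ≡ 3 mod 4, sign flips]
  = (22/39)    [607 ≡ 22 mod 39]
  = (11/39)    [39 ≡ 7 mod 8 ⇒ (2/39) = +1]
  = -(39/11)    [QR: both ≡ 3 mod 4, sign flips]
  = -(6/11)    [39 ≡ 6 mod 11]
  = (3/11)    [11 ≡ 3 mod 8 ⇒ (2/11) = -1]
  = -(11/3)    [QR: both ≡ 3 mod 4, sign flips]
  = -(2/3)    [11 ≡ 2 mod 3]
  = (1/3)    [3 ≡ 3 mod 8 ⇒ (2/3) = -1]
  = 1    [(1/3) = 1]

1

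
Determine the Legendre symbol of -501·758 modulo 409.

1

By multiplicativity, (-501·758/409) = (-501/409)·(758/409).
First factor (-501/409):
(-501/409)
  = (501/409)    [409 ≡ 1 mod 4 ⇒ (-1/409) = +1]
  = (92/409)    [501 ≡ 92 mod 409]
  = (23/409)    [409 ≡ 1 mod 8 ⇒ (2/409)^2 = +1]
  = (409/23)    [QR: 409 ≡ 1 mod 4, sign kept]
  = (18/23)    [409 ≡ 18 mod 23]
  = (9/23)    [23 ≡ 7 mod 8 ⇒ (2/23) = +1]
  = (23/9)    [QR: 9 ≡ 1 mod 4, sign kept]
  = (5/9)    [23 ≡ 5 mod 9]
  = (9/5)    [QR: 5 ≡ 1 mod 4, sign kept]
  = (4/5)    [9 ≡ 4 mod 5]
  = (1/5)    [5 ≡ 5 mod 8 ⇒ (2/5)^2 = +1]
  = 1    [(1/5) = 1]
Second factor (758/409):
(758/409)
  = (349/409)    [758 ≡ 349 mod 409]
  = (409/349)    [QR: 349 ≡ 1 mod 4, sign kept]
  = (60/349)    [409 ≡ 60 mod 349]
  = (15/349)    [349 ≡ 5 mod 8 ⇒ (2/349)^2 = +1]
  = (349/15)    [QR: 349 ≡ 1 mod 4, sign kept]
  = (4/15)    [349 ≡ 4 mod 15]
  = (1/15)    [15 ≡ 7 mod 8 ⇒ (2/15)^2 = +1]
  = 1    [(1/15) = 1]
Product: (1)·(1) = 1.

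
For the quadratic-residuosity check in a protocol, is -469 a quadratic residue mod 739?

Pull out -1: (-469/739) = (-1/739)·(469/739). Since 739 ≡ 3 (mod 4), (-1/739) = -1. Now have -(469/739).
469 ≡ 1 (mod 4), so quadratic reciprocity gives (469/739) = (739/469). Reduce: 739 ≡ 270 (mod 469). Now have -(270/469).
Factor out 2: 270 = 2·135. Since 469 ≡ 5 (mod 8), (2/469) = -1. Now have (135/469).
469 ≡ 1 (mod 4), so quadratic reciprocity gives (135/469) = (469/135). Reduce: 469 ≡ 64 (mod 135). Now have (64/135).
Factor out 2: 64 = 2^6. Since 135 ≡ 7 (mod 8), (2/135) = +1, and (2/135)^6 = +1. Now have (1/135).
(1/135) = 1. Collecting the sign factors: 1.
The Legendre symbol is 1, so x^2 ≡ -469 (mod 739) has solution.

yes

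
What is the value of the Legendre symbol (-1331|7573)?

(-1331|7573)
  = (6242|7573)    [-1331 ≡ 6242 mod 7573]
  = -(3121|7573)    [7573 ≡ 5 mod 8 ⇒ (2|7573) = -1]
  = -(7573|3121)    [QR: 3121 ≡ 1 mod 4, sign kept]
  = -(1331|3121)    [7573 ≡ 1331 mod 3121]
  = -(3121|1331)    [QR: 3121 ≡ 1 mod 4, sign kept]
  = -(459|1331)    [3121 ≡ 459 mod 1331]
  = (1331|459)    [QR: both ≡ 3 mod 4, sign flips]
  = (413|459)    [1331 ≡ 413 mod 459]
  = (459|413)    [QR: 413 ≡ 1 mod 4, sign kept]
  = (46|413)    [459 ≡ 46 mod 413]
  = -(23|413)    [413 ≡ 5 mod 8 ⇒ (2|413) = -1]
  = -(413|23)    [QR: 413 ≡ 1 mod 4, sign kept]
  = -(22|23)    [413 ≡ 22 mod 23]
  = -(11|23)    [23 ≡ 7 mod 8 ⇒ (2|23) = +1]
  = (23|11)    [QR: both ≡ 3 mod 4, sign flips]
  = (1|11)    [23 ≡ 1 mod 11]
  = 1    [(1|11) = 1]

1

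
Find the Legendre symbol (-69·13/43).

1

By multiplicativity, (-69·13/43) = (-69/43)·(13/43).
First factor (-69/43):
Reduce the numerator: -69 ≡ 17 (mod 43), so (-69/43) = (17/43).
17 ≡ 1 (mod 4), so quadratic reciprocity gives (17/43) = (43/17). Reduce: 43 ≡ 9 (mod 17). Now have (9/17).
9 ≡ 1 (mod 4), so quadratic reciprocity gives (9/17) = (17/9). Reduce: 17 ≡ 8 (mod 9). Now have (8/9).
Factor out 2: 8 = 2^3. Since 9 ≡ 1 (mod 8), (2/9) = +1, and (2/9)^3 = +1. Now have (1/9).
(1/9) = 1. Collecting the sign factors: 1.
Second factor (13/43):
13 ≡ 1 (mod 4), so quadratic reciprocity gives (13/43) = (43/13). Reduce: 43 ≡ 4 (mod 13). Now have (4/13).
Factor out 2: 4 = 2^2. Since 13 ≡ 5 (mod 8), (2/13) = -1, and (2/13)^2 = +1. Now have (1/13).
(1/13) = 1. Collecting the sign factors: 1.
Product: (1)·(1) = 1.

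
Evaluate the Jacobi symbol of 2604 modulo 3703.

0

(2604/3703)
  = (651/3703)    [3703 ≡ 7 mod 8 ⇒ (2/3703)^2 = +1]
  = -(3703/651)    [QR: both ≡ 3 mod 4, sign flips]
  = -(448/651)    [3703 ≡ 448 mod 651]
  = -(7/651)    [651 ≡ 3 mod 8 ⇒ (2/651)^6 = +1]
  = (651/7)    [QR: both ≡ 3 mod 4, sign flips]
  = (0/7)    [651 ≡ 0 mod 7]
  = 0    [numerator 0, gcd > 1]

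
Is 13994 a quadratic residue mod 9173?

(13994|9173)
  = (4821|9173)    [13994 ≡ 4821 mod 9173]
  = (9173|4821)    [QR: 4821 ≡ 1 mod 4, sign kept]
  = (4352|4821)    [9173 ≡ 4352 mod 4821]
  = (17|4821)    [4821 ≡ 5 mod 8 ⇒ (2|4821)^8 = +1]
  = (4821|17)    [QR: 17 ≡ 1 mod 4, sign kept]
  = (10|17)    [4821 ≡ 10 mod 17]
  = (5|17)    [17 ≡ 1 mod 8 ⇒ (2|17) = +1]
  = (17|5)    [QR: 5 ≡ 1 mod 4, sign kept]
  = (2|5)    [17 ≡ 2 mod 5]
  = -(1|5)    [5 ≡ 5 mod 8 ⇒ (2|5) = -1]
  = -1    [(1|5) = 1]
(13994|9173) = -1, and 9173 is prime, so 13994 is not a quadratic residue mod 9173.

no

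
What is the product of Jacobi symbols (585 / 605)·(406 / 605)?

By multiplicativity, (585·406 / 605) = (585 / 605)·(406 / 605).
First factor (585 / 605):
585 ≡ 1 (mod 4), so quadratic reciprocity gives (585 / 605) = (605 / 585). Reduce: 605 ≡ 20 (mod 585). Now have (20 / 585).
Factor out 2: 20 = 2^2·5. Since 585 ≡ 1 (mod 8), (2 / 585) = +1, and (2 / 585)^2 = +1. Now have (5 / 585).
5 ≡ 1 (mod 4), so quadratic reciprocity gives (5 / 585) = (585 / 5). Reduce: 585 ≡ 0 (mod 5). Now have (0 / 5).
The numerator is now 0 with denominator 5 > 1: the symbol is 0.
Second factor (406 / 605):
Factor out 2: 406 = 2·203. Since 605 ≡ 5 (mod 8), (2 / 605) = -1. Now have -(203 / 605).
605 ≡ 1 (mod 4), so quadratic reciprocity gives (203 / 605) = (605 / 203). Reduce: 605 ≡ 199 (mod 203). Now have -(199 / 203).
Both 199 ≡ 3 and 203 ≡ 3 (mod 4), so reciprocity gives (199 / 203) = -(203 / 199). Reduce: 203 ≡ 4 (mod 199). Now have (4 / 199).
Factor out 2: 4 = 2^2. Since 199 ≡ 7 (mod 8), (2 / 199) = +1, and (2 / 199)^2 = +1. Now have (1 / 199).
(1 / 199) = 1. Collecting the sign factors: 1.
Product: (0)·(1) = 0.

0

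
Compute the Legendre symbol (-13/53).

1

Pull out -1: (-13/53) = (-1/53)·(13/53). Since 53 ≡ 1 (mod 4), (-1/53) = +1. Now have (13/53).
13 ≡ 1 (mod 4), so quadratic reciprocity gives (13/53) = (53/13). Reduce: 53 ≡ 1 (mod 13). Now have (1/13).
(1/13) = 1. Collecting the sign factors: 1.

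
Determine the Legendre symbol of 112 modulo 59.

1

Reduce the numerator: 112 ≡ 53 (mod 59), so (112 / 59) = (53 / 59).
53 ≡ 1 (mod 4), so quadratic reciprocity gives (53 / 59) = (59 / 53). Reduce: 59 ≡ 6 (mod 53). Now have (6 / 53).
Factor out 2: 6 = 2·3. Since 53 ≡ 5 (mod 8), (2 / 53) = -1. Now have -(3 / 53).
53 ≡ 1 (mod 4), so quadratic reciprocity gives (3 / 53) = (53 / 3). Reduce: 53 ≡ 2 (mod 3). Now have -(2 / 3).
Factor out 2: 2 = 2. Since 3 ≡ 3 (mod 8), (2 / 3) = -1. Now have (1 / 3).
(1 / 3) = 1. Collecting the sign factors: 1.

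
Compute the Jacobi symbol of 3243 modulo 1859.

Reduce the numerator: 3243 ≡ 1384 (mod 1859), so (3243 / 1859) = (1384 / 1859).
Factor out 2: 1384 = 2^3·173. Since 1859 ≡ 3 (mod 8), (2 / 1859) = -1, and (2 / 1859)^3 = -1. Now have -(173 / 1859).
173 ≡ 1 (mod 4), so quadratic reciprocity gives (173 / 1859) = (1859 / 173). Reduce: 1859 ≡ 129 (mod 173). Now have -(129 / 173).
129 ≡ 1 (mod 4), so quadratic reciprocity gives (129 / 173) = (173 / 129). Reduce: 173 ≡ 44 (mod 129). Now have -(44 / 129).
Factor out 2: 44 = 2^2·11. Since 129 ≡ 1 (mod 8), (2 / 129) = +1, and (2 / 129)^2 = +1. Now have -(11 / 129).
129 ≡ 1 (mod 4), so quadratic reciprocity gives (11 / 129) = (129 / 11). Reduce: 129 ≡ 8 (mod 11). Now have -(8 / 11).
Factor out 2: 8 = 2^3. Since 11 ≡ 3 (mod 8), (2 / 11) = -1, and (2 / 11)^3 = -1. Now have (1 / 11).
(1 / 11) = 1. Collecting the sign factors: 1.

1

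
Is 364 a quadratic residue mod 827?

(364/827)
  = (91/827)    [827 ≡ 3 mod 8 ⇒ (2/827)^2 = +1]
  = -(827/91)    [QR: both ≡ 3 mod 4, sign flips]
  = -(8/91)    [827 ≡ 8 mod 91]
  = (1/91)    [91 ≡ 3 mod 8 ⇒ (2/91)^3 = -1]
  = 1    [(1/91) = 1]
The Legendre symbol is 1, so x^2 ≡ 364 (mod 827) has solution.

yes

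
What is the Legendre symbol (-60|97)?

(-60|97)
  = (37|97)    [-60 ≡ 37 mod 97]
  = (97|37)    [QR: 37 ≡ 1 mod 4, sign kept]
  = (23|37)    [97 ≡ 23 mod 37]
  = (37|23)    [QR: 37 ≡ 1 mod 4, sign kept]
  = (14|23)    [37 ≡ 14 mod 23]
  = (7|23)    [23 ≡ 7 mod 8 ⇒ (2|23) = +1]
  = -(23|7)    [QR: both ≡ 3 mod 4, sign flips]
  = -(2|7)    [23 ≡ 2 mod 7]
  = -(1|7)    [7 ≡ 7 mod 8 ⇒ (2|7) = +1]
  = -1    [(1|7) = 1]

-1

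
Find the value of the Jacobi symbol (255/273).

0

(255/273)
  = (273/255)    [QR: 273 ≡ 1 mod 4, sign kept]
  = (18/255)    [273 ≡ 18 mod 255]
  = (9/255)    [255 ≡ 7 mod 8 ⇒ (2/255) = +1]
  = (255/9)    [QR: 9 ≡ 1 mod 4, sign kept]
  = (3/9)    [255 ≡ 3 mod 9]
  = (9/3)    [QR: 9 ≡ 1 mod 4, sign kept]
  = (0/3)    [9 ≡ 0 mod 3]
  = 0    [numerator 0, gcd > 1]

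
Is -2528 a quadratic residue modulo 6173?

no

Pull out -1: (-2528|6173) = (-1|6173)·(2528|6173). Since 6173 ≡ 1 (mod 4), (-1|6173) = +1. Now have (2528|6173).
Factor out 2: 2528 = 2^5·79. Since 6173 ≡ 5 (mod 8), (2|6173) = -1, and (2|6173)^5 = -1. Now have -(79|6173).
6173 ≡ 1 (mod 4), so quadratic reciprocity gives (79|6173) = (6173|79). Reduce: 6173 ≡ 11 (mod 79). Now have -(11|79).
Both 11 ≡ 3 and 79 ≡ 3 (mod 4), so reciprocity gives (11|79) = -(79|11). Reduce: 79 ≡ 2 (mod 11). Now have (2|11).
Factor out 2: 2 = 2. Since 11 ≡ 3 (mod 8), (2|11) = -1. Now have -(1|11).
(1|11) = 1. Collecting the sign factors: -1.
(-2528|6173) = -1, and 6173 is prime, so -2528 is not a quadratic residue mod 6173.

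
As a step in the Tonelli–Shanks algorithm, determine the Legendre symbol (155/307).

(155/307)
  = -(307/155)    [QR: both ≡ 3 mod 4, sign flips]
  = -(152/155)    [307 ≡ 152 mod 155]
  = (19/155)    [155 ≡ 3 mod 8 ⇒ (2/155)^3 = -1]
  = -(155/19)    [QR: both ≡ 3 mod 4, sign flips]
  = -(3/19)    [155 ≡ 3 mod 19]
  = (19/3)    [QR: both ≡ 3 mod 4, sign flips]
  = (1/3)    [19 ≡ 1 mod 3]
  = 1    [(1/3) = 1]

1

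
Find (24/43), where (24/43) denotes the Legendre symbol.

1

(24/43)
  = -(3/43)    [43 ≡ 3 mod 8 ⇒ (2/43)^3 = -1]
  = (43/3)    [QR: both ≡ 3 mod 4, sign flips]
  = (1/3)    [43 ≡ 1 mod 3]
  = 1    [(1/3) = 1]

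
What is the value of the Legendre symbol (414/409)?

1

Reduce the numerator: 414 ≡ 5 (mod 409), so (414/409) = (5/409).
5 ≡ 1 (mod 4), so quadratic reciprocity gives (5/409) = (409/5). Reduce: 409 ≡ 4 (mod 5). Now have (4/5).
Factor out 2: 4 = 2^2. Since 5 ≡ 5 (mod 8), (2/5) = -1, and (2/5)^2 = +1. Now have (1/5).
(1/5) = 1. Collecting the sign factors: 1.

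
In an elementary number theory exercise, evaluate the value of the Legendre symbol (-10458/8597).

Reduce the numerator: -10458 ≡ 6736 (mod 8597), so (-10458/8597) = (6736/8597).
Factor out 2: 6736 = 2^4·421. Since 8597 ≡ 5 (mod 8), (2/8597) = -1, and (2/8597)^4 = +1. Now have (421/8597).
421 ≡ 1 (mod 4), so quadratic reciprocity gives (421/8597) = (8597/421). Reduce: 8597 ≡ 177 (mod 421). Now have (177/421).
177 ≡ 1 (mod 4), so quadratic reciprocity gives (177/421) = (421/177). Reduce: 421 ≡ 67 (mod 177). Now have (67/177).
177 ≡ 1 (mod 4), so quadratic reciprocity gives (67/177) = (177/67). Reduce: 177 ≡ 43 (mod 67). Now have (43/67).
Both 43 ≡ 3 and 67 ≡ 3 (mod 4), so reciprocity gives (43/67) = -(67/43). Reduce: 67 ≡ 24 (mod 43). Now have -(24/43).
Factor out 2: 24 = 2^3·3. Since 43 ≡ 3 (mod 8), (2/43) = -1, and (2/43)^3 = -1. Now have (3/43).
Both 3 ≡ 3 and 43 ≡ 3 (mod 4), so reciprocity gives (3/43) = -(43/3). Reduce: 43 ≡ 1 (mod 3). Now have -(1/3).
(1/3) = 1. Collecting the sign factors: -1.

-1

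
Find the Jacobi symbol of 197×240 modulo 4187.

1

By multiplicativity, (197·240|4187) = (197|4187)·(240|4187).
First factor (197|4187):
197 ≡ 1 (mod 4), so quadratic reciprocity gives (197|4187) = (4187|197). Reduce: 4187 ≡ 50 (mod 197). Now have (50|197).
Factor out 2: 50 = 2·25. Since 197 ≡ 5 (mod 8), (2|197) = -1. Now have -(25|197).
25 ≡ 1 (mod 4), so quadratic reciprocity gives (25|197) = (197|25). Reduce: 197 ≡ 22 (mod 25). Now have -(22|25).
Factor out 2: 22 = 2·11. Since 25 ≡ 1 (mod 8), (2|25) = +1. Now have -(11|25).
25 ≡ 1 (mod 4), so quadratic reciprocity gives (11|25) = (25|11). Reduce: 25 ≡ 3 (mod 11). Now have -(3|11).
Both 3 ≡ 3 and 11 ≡ 3 (mod 4), so reciprocity gives (3|11) = -(11|3). Reduce: 11 ≡ 2 (mod 3). Now have (2|3).
Factor out 2: 2 = 2. Since 3 ≡ 3 (mod 8), (2|3) = -1. Now have -(1|3).
(1|3) = 1. Collecting the sign factors: -1.
Second factor (240|4187):
Factor out 2: 240 = 2^4·15. Since 4187 ≡ 3 (mod 8), (2|4187) = -1, and (2|4187)^4 = +1. Now have (15|4187).
Both 15 ≡ 3 and 4187 ≡ 3 (mod 4), so reciprocity gives (15|4187) = -(4187|15). Reduce: 4187 ≡ 2 (mod 15). Now have -(2|15).
Factor out 2: 2 = 2. Since 15 ≡ 7 (mod 8), (2|15) = +1. Now have -(1|15).
(1|15) = 1. Collecting the sign factors: -1.
Product: (-1)·(-1) = 1.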